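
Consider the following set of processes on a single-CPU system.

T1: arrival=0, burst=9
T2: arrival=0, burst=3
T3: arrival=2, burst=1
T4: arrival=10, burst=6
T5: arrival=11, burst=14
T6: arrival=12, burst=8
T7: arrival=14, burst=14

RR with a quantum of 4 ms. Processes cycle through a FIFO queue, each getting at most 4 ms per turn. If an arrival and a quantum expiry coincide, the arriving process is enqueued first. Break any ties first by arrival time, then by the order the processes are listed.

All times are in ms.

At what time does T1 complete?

25

Gantt: | T1 0-4 | T2 4-7 | T3 7-8 | T1 8-12 | T4 12-16 | T5 16-20 | T6 20-24 | T1 24-25 | T7 25-29 | T4 29-31 | T5 31-35 | T6 35-39 | T7 39-43 | T5 43-47 | T7 47-51 | T5 51-53 | T7 53-55 |
Completion: T1=25  T2=7  T3=8  T4=31  T5=53  T6=39  T7=55
Turnaround (C−A): T1=25  T2=7  T3=6  T4=21  T5=42  T6=27  T7=41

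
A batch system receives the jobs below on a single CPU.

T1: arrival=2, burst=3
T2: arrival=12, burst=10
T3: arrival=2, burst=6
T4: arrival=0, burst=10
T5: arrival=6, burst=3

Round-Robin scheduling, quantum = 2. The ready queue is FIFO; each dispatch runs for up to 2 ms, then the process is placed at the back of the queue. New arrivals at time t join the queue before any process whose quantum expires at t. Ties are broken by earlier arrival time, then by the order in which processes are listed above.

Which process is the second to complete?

Gantt: | T4 0-2 | T1 2-4 | T3 4-6 | T4 6-8 | T1 8-9 | T5 9-11 | T3 11-13 | T4 13-15 | T5 15-16 | T2 16-18 | T3 18-20 | T4 20-22 | T2 22-24 | T4 24-26 | T2 26-32 |
Completion: T1=9  T2=32  T3=20  T4=26  T5=16
Turnaround (C−A): T1=7  T2=20  T3=18  T4=26  T5=10
Finish order: T1 → T5 → T3 → T4 → T2

T5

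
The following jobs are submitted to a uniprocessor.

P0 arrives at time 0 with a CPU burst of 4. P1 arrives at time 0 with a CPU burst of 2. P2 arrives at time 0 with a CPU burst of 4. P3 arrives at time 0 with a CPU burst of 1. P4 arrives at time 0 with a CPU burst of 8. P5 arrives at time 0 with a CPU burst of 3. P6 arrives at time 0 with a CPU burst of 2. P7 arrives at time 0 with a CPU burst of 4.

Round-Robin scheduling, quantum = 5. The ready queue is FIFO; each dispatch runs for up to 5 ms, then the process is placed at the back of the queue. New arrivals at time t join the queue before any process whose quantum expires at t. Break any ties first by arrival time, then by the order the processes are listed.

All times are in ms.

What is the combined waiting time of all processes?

Timeline: | P0 0-4 | P1 4-6 | P2 6-10 | P3 10-11 | P4 11-16 | P5 16-19 | P6 19-21 | P7 21-25 | P4 25-28 |
Completion: P0=4  P1=6  P2=10  P3=11  P4=28  P5=19  P6=21  P7=25
Turnaround (C−A): P0=4  P1=6  P2=10  P3=11  P4=28  P5=19  P6=21  P7=25
Waiting = turnaround − burst: P0=0, P1=4, P2=6, P3=10, P4=20, P5=16, P6=19, P7=21
Total waiting = 0 + 4 + 6 + 10 + 20 + 16 + 19 + 21 = 96

96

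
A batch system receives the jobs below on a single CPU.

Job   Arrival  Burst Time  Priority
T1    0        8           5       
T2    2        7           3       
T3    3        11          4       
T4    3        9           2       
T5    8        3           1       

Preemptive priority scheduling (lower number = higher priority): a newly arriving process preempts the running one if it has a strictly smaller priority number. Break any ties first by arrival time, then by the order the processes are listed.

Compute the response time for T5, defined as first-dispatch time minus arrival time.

Gantt: | T1 0-2 | T2 2-3 | T4 3-8 | T5 8-11 | T4 11-15 | T2 15-21 | T3 21-32 | T1 32-38 |
Completion: T1=38  T2=21  T3=32  T4=15  T5=11
Turnaround (C−A): T1=38  T2=19  T3=29  T4=12  T5=3
Response(T5) = first start − arrival = 8 − 8 = 0

0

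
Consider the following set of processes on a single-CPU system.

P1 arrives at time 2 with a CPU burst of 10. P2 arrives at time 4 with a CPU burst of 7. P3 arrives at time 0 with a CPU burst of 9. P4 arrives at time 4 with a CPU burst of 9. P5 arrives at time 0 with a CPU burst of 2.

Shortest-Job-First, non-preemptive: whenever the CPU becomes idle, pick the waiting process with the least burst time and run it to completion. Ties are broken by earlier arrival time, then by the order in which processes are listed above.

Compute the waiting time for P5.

Timeline: | P5 0-2 | P3 2-11 | P2 11-18 | P4 18-27 | P1 27-37 |
Completion: P1=37  P2=18  P3=11  P4=27  P5=2
Turnaround (C−A): P1=35  P2=14  P3=11  P4=23  P5=2
Waiting(P5) = turnaround − burst = 2 − 2 = 0

0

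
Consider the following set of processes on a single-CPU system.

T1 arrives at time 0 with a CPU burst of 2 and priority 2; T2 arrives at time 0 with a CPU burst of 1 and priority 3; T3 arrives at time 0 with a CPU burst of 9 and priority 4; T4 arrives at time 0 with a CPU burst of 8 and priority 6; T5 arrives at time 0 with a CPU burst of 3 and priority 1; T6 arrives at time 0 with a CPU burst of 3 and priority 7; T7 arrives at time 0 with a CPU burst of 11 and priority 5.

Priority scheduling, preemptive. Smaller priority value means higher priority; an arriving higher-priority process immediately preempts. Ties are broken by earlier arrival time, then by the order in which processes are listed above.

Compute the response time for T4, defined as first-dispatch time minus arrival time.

26

Gantt: | T5 0-3 | T1 3-5 | T2 5-6 | T3 6-15 | T7 15-26 | T4 26-34 | T6 34-37 |
Completion: T1=5  T2=6  T3=15  T4=34  T5=3  T6=37  T7=26
Turnaround (C−A): T1=5  T2=6  T3=15  T4=34  T5=3  T6=37  T7=26
Response(T4) = first start − arrival = 26 − 0 = 26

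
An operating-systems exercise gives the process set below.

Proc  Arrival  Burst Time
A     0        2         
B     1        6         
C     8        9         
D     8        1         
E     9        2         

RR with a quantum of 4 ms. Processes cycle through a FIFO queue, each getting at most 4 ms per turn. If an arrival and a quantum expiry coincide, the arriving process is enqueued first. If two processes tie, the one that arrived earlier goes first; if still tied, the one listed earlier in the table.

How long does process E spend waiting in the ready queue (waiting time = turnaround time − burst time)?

Timeline: | A 0-2 | B 2-8 | C 8-12 | D 12-13 | E 13-15 | C 15-20 |
Completion: A=2  B=8  C=20  D=13  E=15
Turnaround (C−A): A=2  B=7  C=12  D=5  E=6
Waiting(E) = turnaround − burst = 6 − 2 = 4

4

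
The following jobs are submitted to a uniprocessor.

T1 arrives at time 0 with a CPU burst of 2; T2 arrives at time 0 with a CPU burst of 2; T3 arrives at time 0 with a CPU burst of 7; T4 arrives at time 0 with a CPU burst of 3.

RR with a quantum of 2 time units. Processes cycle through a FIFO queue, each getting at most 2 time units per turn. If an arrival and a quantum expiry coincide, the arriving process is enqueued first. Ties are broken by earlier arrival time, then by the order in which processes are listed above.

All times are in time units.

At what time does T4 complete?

11

Schedule: | T1 0-2 | T2 2-4 | T3 4-6 | T4 6-8 | T3 8-10 | T4 10-11 | T3 11-14 |
Completion: T1=2  T2=4  T3=14  T4=11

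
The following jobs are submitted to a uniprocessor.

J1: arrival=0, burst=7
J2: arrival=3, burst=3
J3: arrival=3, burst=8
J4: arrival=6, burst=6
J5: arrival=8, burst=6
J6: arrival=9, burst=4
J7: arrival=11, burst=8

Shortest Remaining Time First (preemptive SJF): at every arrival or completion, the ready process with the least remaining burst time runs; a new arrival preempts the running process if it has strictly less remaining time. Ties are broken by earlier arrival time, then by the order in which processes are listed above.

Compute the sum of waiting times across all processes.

Timeline: | J1 0-3 | J2 3-6 | J1 6-10 | J6 10-14 | J4 14-20 | J5 20-26 | J3 26-34 | J7 34-42 |
Completion: J1=10  J2=6  J3=34  J4=20  J5=26  J6=14  J7=42
Turnaround (C−A): J1=10  J2=3  J3=31  J4=14  J5=18  J6=5  J7=31
Waiting = turnaround − burst: J1=3, J2=0, J3=23, J4=8, J5=12, J6=1, J7=23
Total waiting = 3 + 0 + 23 + 8 + 12 + 1 + 23 = 70

70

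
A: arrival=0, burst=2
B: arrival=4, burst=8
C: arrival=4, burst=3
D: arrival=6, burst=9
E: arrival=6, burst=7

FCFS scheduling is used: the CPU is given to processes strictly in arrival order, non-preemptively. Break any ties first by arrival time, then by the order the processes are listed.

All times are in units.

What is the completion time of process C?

Timeline: | A 0-2 | idle 2-4 | B 4-12 | C 12-15 | D 15-24 | E 24-31 |
Completion: A=2  B=12  C=15  D=24  E=31

15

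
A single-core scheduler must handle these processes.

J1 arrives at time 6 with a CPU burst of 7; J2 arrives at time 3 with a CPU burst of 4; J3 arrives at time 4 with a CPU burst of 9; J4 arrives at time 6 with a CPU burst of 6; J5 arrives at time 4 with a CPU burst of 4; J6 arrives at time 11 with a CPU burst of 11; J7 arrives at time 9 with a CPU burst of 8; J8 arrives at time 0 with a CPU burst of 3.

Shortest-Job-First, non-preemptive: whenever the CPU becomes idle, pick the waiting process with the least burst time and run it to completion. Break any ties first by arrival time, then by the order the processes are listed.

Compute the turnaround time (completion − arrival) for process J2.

4

Gantt: | J8 0-3 | J2 3-7 | J5 7-11 | J4 11-17 | J1 17-24 | J7 24-32 | J3 32-41 | J6 41-52 |
Completion: J1=24  J2=7  J3=41  J4=17  J5=11  J6=52  J7=32  J8=3
Turnaround (C−A): J1=18  J2=4  J3=37  J4=11  J5=7  J6=41  J7=23  J8=3
Turnaround(J2) = completion − arrival = 7 − 3 = 4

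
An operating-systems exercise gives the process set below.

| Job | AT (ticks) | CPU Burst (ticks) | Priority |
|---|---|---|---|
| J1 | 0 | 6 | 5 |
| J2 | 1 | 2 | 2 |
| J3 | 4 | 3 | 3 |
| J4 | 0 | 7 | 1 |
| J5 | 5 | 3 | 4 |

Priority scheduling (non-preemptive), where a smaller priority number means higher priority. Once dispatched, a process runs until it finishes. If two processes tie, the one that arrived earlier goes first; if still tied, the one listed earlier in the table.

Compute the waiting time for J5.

7

Timeline: | J4 0-7 | J2 7-9 | J3 9-12 | J5 12-15 | J1 15-21 |
Completion: J1=21  J2=9  J3=12  J4=7  J5=15
Turnaround (C−A): J1=21  J2=8  J3=8  J4=7  J5=10
Waiting(J5) = turnaround − burst = 10 − 3 = 7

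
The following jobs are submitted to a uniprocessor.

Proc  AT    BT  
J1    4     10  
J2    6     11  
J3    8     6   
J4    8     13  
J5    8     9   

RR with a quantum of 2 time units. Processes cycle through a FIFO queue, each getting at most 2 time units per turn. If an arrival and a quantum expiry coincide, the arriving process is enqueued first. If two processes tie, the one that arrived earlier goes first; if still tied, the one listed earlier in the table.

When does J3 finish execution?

Timeline: | idle 0-4 | J1 4-6 | J2 6-8 | J1 8-10 | J3 10-12 | J4 12-14 | J5 14-16 | J2 16-18 | J1 18-20 | J3 20-22 | J4 22-24 | J5 24-26 | J2 26-28 | J1 28-30 | J3 30-32 | J4 32-34 | J5 34-36 | J2 36-38 | J1 38-40 | J4 40-42 | J5 42-44 | J2 44-46 | J4 46-48 | J5 48-49 | J2 49-50 | J4 50-53 |
Completion: J1=40  J2=50  J3=32  J4=53  J5=49

32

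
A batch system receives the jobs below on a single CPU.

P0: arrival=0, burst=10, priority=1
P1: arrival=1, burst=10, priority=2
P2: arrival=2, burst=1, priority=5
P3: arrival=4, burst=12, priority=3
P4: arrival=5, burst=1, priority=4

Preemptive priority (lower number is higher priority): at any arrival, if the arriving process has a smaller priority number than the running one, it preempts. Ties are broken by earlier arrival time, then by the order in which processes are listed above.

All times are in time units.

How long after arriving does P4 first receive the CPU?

Gantt: | P0 0-10 | P1 10-20 | P3 20-32 | P4 32-33 | P2 33-34 |
Completion: P0=10  P1=20  P2=34  P3=32  P4=33
Turnaround (C−A): P0=10  P1=19  P2=32  P3=28  P4=28
Response(P4) = first start − arrival = 32 − 5 = 27

27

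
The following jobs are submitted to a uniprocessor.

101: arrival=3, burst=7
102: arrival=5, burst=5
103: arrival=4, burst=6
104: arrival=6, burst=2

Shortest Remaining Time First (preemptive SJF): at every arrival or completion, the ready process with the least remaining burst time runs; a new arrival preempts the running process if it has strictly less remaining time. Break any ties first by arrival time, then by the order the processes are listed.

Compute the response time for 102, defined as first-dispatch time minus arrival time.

Timeline: | idle 0-3 | 101 3-6 | 104 6-8 | 101 8-12 | 102 12-17 | 103 17-23 |
Completion: 101=12  102=17  103=23  104=8
Turnaround (C−A): 101=9  102=12  103=19  104=2
Response(102) = first start − arrival = 12 − 5 = 7

7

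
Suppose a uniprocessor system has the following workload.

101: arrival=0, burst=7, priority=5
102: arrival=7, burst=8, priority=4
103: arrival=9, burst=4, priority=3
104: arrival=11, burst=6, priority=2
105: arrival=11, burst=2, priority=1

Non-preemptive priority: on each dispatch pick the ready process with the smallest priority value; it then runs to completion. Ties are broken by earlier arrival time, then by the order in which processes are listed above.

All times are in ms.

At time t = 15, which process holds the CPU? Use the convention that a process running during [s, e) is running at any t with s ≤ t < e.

105

Gantt: | 101 0-7 | 102 7-15 | 105 15-17 | 104 17-23 | 103 23-27 |
Completion: 101=7  102=15  103=27  104=23  105=17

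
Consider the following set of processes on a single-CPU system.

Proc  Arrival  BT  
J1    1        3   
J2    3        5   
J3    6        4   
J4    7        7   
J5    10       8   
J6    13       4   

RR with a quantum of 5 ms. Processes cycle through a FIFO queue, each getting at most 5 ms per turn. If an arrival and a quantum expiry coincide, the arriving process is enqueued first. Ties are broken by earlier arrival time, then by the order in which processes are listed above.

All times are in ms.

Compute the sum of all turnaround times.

Timeline: | idle 0-1 | J1 1-4 | J2 4-9 | J3 9-13 | J4 13-18 | J5 18-23 | J6 23-27 | J4 27-29 | J5 29-32 |
Completion: J1=4  J2=9  J3=13  J4=29  J5=32  J6=27
Turnaround (C−A): J1=3  J2=6  J3=7  J4=22  J5=22  J6=14
Turnaround = completion − arrival: J1=3, J2=6, J3=7, J4=22, J5=22, J6=14
Total turnaround = 3 + 6 + 7 + 22 + 22 + 14 = 74

74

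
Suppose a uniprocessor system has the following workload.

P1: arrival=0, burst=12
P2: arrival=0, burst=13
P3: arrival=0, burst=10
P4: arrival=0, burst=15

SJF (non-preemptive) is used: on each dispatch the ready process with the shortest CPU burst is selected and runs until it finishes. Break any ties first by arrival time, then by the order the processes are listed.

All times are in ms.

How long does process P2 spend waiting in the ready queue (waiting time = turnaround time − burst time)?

Gantt: | P3 0-10 | P1 10-22 | P2 22-35 | P4 35-50 |
Completion: P1=22  P2=35  P3=10  P4=50
Waiting(P2) = turnaround − burst = 35 − 13 = 22

22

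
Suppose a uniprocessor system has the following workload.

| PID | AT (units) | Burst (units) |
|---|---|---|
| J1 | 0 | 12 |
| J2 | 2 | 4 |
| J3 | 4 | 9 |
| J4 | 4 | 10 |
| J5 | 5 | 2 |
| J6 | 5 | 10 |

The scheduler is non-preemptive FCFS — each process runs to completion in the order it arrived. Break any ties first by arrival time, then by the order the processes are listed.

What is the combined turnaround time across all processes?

152

Timeline: | J1 0-12 | J2 12-16 | J3 16-25 | J4 25-35 | J5 35-37 | J6 37-47 |
Completion: J1=12  J2=16  J3=25  J4=35  J5=37  J6=47
Turnaround = completion − arrival: J1=12, J2=14, J3=21, J4=31, J5=32, J6=42
Total turnaround = 12 + 14 + 21 + 31 + 32 + 42 = 152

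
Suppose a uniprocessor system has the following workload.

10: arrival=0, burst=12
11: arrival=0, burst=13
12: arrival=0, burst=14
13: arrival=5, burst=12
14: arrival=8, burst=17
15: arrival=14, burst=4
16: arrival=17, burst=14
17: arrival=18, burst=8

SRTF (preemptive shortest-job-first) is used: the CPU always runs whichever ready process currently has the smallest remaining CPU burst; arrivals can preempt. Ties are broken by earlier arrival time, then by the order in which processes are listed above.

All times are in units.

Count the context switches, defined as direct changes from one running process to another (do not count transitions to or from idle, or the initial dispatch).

Timeline: | 10 0-12 | 13 12-14 | 15 14-18 | 17 18-26 | 13 26-36 | 11 36-49 | 12 49-63 | 16 63-77 | 14 77-94 |
Completion: 10=12  11=49  12=63  13=36  14=94  15=18  16=77  17=26

8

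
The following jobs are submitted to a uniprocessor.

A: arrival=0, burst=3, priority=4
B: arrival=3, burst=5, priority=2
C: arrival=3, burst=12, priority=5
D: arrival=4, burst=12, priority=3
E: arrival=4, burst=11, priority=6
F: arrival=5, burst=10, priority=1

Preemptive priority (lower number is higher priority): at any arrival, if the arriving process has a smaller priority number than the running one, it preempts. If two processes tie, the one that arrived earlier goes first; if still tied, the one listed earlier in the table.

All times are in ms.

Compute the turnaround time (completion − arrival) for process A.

3

Schedule: | A 0-3 | B 3-5 | F 5-15 | B 15-18 | D 18-30 | C 30-42 | E 42-53 |
Completion: A=3  B=18  C=42  D=30  E=53  F=15
Turnaround (C−A): A=3  B=15  C=39  D=26  E=49  F=10
Turnaround(A) = completion − arrival = 3 − 0 = 3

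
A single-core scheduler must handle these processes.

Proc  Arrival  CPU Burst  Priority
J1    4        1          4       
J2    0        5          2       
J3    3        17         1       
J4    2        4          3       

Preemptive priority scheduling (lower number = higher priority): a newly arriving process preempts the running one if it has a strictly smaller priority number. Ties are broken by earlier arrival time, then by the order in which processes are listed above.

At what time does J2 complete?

22

Schedule: | J2 0-3 | J3 3-20 | J2 20-22 | J4 22-26 | J1 26-27 |
Completion: J1=27  J2=22  J3=20  J4=26
Turnaround (C−A): J1=23  J2=22  J3=17  J4=24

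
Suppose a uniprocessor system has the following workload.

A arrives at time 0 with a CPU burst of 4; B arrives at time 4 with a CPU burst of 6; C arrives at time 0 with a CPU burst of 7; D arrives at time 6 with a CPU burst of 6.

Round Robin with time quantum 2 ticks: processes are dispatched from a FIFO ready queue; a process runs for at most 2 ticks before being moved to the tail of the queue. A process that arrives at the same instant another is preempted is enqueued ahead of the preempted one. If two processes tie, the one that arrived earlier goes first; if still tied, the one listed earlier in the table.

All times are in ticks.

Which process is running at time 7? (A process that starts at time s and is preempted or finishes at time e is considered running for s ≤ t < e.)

Timeline: | A 0-2 | C 2-4 | A 4-6 | B 6-8 | C 8-10 | D 10-12 | B 12-14 | C 14-16 | D 16-18 | B 18-20 | C 20-21 | D 21-23 |
Completion: A=6  B=20  C=21  D=23

B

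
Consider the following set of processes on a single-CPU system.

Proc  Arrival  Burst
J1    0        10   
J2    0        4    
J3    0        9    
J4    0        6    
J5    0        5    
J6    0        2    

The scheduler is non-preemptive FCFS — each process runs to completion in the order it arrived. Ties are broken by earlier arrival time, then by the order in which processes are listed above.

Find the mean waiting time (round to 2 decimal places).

Timeline: | J1 0-10 | J2 10-14 | J3 14-23 | J4 23-29 | J5 29-34 | J6 34-36 |
Completion: J1=10  J2=14  J3=23  J4=29  J5=34  J6=36
Turnaround (C−A): J1=10  J2=14  J3=23  J4=29  J5=34  J6=36
Waiting times: J1=0, J2=10, J3=14, J4=23, J5=29, J6=34
Average waiting = (0+10+14+23+29+34) / 6 = 110/6 = 18.33

18.33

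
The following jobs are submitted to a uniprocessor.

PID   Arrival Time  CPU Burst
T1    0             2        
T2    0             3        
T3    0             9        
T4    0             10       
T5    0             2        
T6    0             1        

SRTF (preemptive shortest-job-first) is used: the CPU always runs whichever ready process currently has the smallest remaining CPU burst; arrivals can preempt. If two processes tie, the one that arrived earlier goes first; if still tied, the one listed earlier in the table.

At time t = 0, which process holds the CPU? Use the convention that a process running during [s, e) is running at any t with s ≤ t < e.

T6

Timeline: | T6 0-1 | T1 1-3 | T5 3-5 | T2 5-8 | T3 8-17 | T4 17-27 |
Completion: T1=3  T2=8  T3=17  T4=27  T5=5  T6=1
Turnaround (C−A): T1=3  T2=8  T3=17  T4=27  T5=5  T6=1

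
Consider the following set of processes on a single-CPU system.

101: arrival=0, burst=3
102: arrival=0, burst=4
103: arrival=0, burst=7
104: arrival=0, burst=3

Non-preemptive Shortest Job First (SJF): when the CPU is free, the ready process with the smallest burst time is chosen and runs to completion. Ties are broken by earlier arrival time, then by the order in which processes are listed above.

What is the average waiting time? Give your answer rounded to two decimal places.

4.75

Timeline: | 101 0-3 | 104 3-6 | 102 6-10 | 103 10-17 |
Completion: 101=3  102=10  103=17  104=6
Turnaround (C−A): 101=3  102=10  103=17  104=6
Waiting times: 101=0, 102=6, 103=10, 104=3
Average waiting = (0+6+10+3) / 4 = 19/4 = 4.75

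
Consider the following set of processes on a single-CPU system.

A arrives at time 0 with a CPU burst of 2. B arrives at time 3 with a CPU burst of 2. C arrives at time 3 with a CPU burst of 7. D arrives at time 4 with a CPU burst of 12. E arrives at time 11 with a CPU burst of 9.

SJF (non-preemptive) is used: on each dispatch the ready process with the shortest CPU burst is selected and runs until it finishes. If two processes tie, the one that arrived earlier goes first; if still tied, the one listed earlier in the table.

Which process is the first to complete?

Gantt: | A 0-2 | idle 2-3 | B 3-5 | C 5-12 | E 12-21 | D 21-33 |
Completion: A=2  B=5  C=12  D=33  E=21
Turnaround (C−A): A=2  B=2  C=9  D=29  E=10
Finish order: A → B → C → E → D

A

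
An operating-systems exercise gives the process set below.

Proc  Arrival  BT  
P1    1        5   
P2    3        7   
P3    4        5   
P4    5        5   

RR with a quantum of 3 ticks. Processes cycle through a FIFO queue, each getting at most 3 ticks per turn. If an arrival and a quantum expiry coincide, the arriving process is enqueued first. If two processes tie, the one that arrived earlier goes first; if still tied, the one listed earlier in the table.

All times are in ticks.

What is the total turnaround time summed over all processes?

64

Schedule: | idle 0-1 | P1 1-4 | P2 4-7 | P3 7-10 | P1 10-12 | P4 12-15 | P2 15-18 | P3 18-20 | P4 20-22 | P2 22-23 |
Completion: P1=12  P2=23  P3=20  P4=22
Turnaround (C−A): P1=11  P2=20  P3=16  P4=17
Turnaround = completion − arrival: P1=11, P2=20, P3=16, P4=17
Total turnaround = 11 + 20 + 16 + 17 = 64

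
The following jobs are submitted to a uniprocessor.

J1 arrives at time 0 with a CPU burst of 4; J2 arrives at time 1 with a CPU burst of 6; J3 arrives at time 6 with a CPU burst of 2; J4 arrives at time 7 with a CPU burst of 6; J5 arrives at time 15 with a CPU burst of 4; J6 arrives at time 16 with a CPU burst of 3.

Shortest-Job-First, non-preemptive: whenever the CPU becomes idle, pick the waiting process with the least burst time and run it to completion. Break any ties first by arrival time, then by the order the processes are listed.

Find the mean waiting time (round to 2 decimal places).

3.33

Timeline: | J1 0-4 | J2 4-10 | J3 10-12 | J4 12-18 | J6 18-21 | J5 21-25 |
Completion: J1=4  J2=10  J3=12  J4=18  J5=25  J6=21
Waiting times: J1=0, J2=3, J3=4, J4=5, J5=6, J6=2
Average waiting = (0+3+4+5+6+2) / 6 = 20/6 = 3.33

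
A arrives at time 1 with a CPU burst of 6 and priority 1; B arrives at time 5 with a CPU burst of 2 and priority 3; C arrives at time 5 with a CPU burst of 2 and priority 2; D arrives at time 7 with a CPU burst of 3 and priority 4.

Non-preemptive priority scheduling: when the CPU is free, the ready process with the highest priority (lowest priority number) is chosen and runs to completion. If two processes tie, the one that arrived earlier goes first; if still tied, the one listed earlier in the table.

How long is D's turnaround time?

7

Schedule: | idle 0-1 | A 1-7 | C 7-9 | B 9-11 | D 11-14 |
Completion: A=7  B=11  C=9  D=14
Turnaround(D) = completion − arrival = 14 − 7 = 7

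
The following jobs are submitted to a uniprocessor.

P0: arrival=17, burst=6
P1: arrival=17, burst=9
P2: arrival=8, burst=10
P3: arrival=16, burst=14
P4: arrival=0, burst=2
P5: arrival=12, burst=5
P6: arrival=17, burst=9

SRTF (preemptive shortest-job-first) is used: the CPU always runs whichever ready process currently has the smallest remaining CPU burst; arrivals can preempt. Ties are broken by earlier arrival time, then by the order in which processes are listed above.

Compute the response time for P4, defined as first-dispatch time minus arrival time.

Timeline: | P4 0-2 | idle 2-8 | P2 8-12 | P5 12-17 | P2 17-23 | P0 23-29 | P1 29-38 | P6 38-47 | P3 47-61 |
Completion: P0=29  P1=38  P2=23  P3=61  P4=2  P5=17  P6=47
Turnaround (C−A): P0=12  P1=21  P2=15  P3=45  P4=2  P5=5  P6=30
Response(P4) = first start − arrival = 0 − 0 = 0

0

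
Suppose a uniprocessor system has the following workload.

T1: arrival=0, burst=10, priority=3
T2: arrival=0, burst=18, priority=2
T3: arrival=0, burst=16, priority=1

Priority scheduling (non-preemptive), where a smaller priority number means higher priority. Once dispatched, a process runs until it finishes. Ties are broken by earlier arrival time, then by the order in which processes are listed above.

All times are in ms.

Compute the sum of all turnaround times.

94

Gantt: | T3 0-16 | T2 16-34 | T1 34-44 |
Completion: T1=44  T2=34  T3=16
Turnaround (C−A): T1=44  T2=34  T3=16
Turnaround = completion − arrival: T1=44, T2=34, T3=16
Total turnaround = 44 + 34 + 16 = 94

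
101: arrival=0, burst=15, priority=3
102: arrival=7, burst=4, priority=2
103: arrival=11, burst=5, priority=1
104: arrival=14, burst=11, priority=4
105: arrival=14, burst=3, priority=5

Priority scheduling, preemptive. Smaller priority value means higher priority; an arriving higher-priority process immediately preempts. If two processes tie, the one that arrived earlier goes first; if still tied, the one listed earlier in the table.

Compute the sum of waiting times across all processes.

40

Gantt: | 101 0-7 | 102 7-11 | 103 11-16 | 101 16-24 | 104 24-35 | 105 35-38 |
Completion: 101=24  102=11  103=16  104=35  105=38
Waiting = turnaround − burst: 101=9, 102=0, 103=0, 104=10, 105=21
Total waiting = 9 + 0 + 0 + 10 + 21 = 40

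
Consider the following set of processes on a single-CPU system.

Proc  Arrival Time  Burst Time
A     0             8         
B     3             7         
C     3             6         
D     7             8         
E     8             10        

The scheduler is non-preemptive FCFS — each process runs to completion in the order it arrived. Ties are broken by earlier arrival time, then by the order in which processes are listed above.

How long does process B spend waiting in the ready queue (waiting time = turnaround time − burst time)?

Schedule: | A 0-8 | B 8-15 | C 15-21 | D 21-29 | E 29-39 |
Completion: A=8  B=15  C=21  D=29  E=39
Waiting(B) = turnaround − burst = 12 − 7 = 5

5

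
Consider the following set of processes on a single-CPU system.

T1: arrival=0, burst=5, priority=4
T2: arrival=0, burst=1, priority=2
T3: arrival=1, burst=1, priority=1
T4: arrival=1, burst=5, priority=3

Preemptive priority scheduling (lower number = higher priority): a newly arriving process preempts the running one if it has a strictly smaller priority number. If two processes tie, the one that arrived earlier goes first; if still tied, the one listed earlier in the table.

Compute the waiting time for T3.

Timeline: | T2 0-1 | T3 1-2 | T4 2-7 | T1 7-12 |
Completion: T1=12  T2=1  T3=2  T4=7
Turnaround (C−A): T1=12  T2=1  T3=1  T4=6
Waiting(T3) = turnaround − burst = 1 − 1 = 0

0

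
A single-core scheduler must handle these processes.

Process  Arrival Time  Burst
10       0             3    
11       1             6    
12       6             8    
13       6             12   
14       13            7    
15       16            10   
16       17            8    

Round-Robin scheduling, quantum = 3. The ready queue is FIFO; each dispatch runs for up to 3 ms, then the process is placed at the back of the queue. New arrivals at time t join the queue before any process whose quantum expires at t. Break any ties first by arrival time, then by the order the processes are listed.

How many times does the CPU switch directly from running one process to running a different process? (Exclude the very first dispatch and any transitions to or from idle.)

Schedule: | 10 0-3 | 11 3-6 | 12 6-9 | 13 9-12 | 11 12-15 | 12 15-18 | 13 18-21 | 14 21-24 | 15 24-27 | 16 27-30 | 12 30-32 | 13 32-35 | 14 35-38 | 15 38-41 | 16 41-44 | 13 44-47 | 14 47-48 | 15 48-51 | 16 51-53 | 15 53-54 |
Completion: 10=3  11=15  12=32  13=47  14=48  15=54  16=53

19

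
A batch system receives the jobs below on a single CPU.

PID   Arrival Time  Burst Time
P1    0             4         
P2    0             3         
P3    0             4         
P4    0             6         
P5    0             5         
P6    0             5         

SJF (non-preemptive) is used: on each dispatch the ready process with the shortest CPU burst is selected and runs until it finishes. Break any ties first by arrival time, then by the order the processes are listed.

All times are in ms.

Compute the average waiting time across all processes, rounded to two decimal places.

Schedule: | P2 0-3 | P1 3-7 | P3 7-11 | P5 11-16 | P6 16-21 | P4 21-27 |
Completion: P1=7  P2=3  P3=11  P4=27  P5=16  P6=21
Waiting times: P1=3, P2=0, P3=7, P4=21, P5=11, P6=16
Average waiting = (3+0+7+21+11+16) / 6 = 58/6 = 9.67

9.67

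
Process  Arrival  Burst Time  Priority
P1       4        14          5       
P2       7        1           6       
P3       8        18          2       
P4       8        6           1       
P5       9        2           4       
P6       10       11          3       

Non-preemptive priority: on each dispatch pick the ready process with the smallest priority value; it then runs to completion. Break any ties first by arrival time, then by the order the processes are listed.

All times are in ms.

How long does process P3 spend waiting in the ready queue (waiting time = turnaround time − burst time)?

Gantt: | idle 0-4 | P1 4-18 | P4 18-24 | P3 24-42 | P6 42-53 | P5 53-55 | P2 55-56 |
Completion: P1=18  P2=56  P3=42  P4=24  P5=55  P6=53
Turnaround (C−A): P1=14  P2=49  P3=34  P4=16  P5=46  P6=43
Waiting(P3) = turnaround − burst = 34 − 18 = 16

16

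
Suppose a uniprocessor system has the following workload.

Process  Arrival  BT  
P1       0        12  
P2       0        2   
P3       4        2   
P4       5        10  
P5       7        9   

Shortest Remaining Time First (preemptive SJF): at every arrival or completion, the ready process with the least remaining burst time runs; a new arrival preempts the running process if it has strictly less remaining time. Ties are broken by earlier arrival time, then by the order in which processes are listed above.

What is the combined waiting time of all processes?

Gantt: | P2 0-2 | P1 2-4 | P3 4-6 | P1 6-16 | P5 16-25 | P4 25-35 |
Completion: P1=16  P2=2  P3=6  P4=35  P5=25
Turnaround (C−A): P1=16  P2=2  P3=2  P4=30  P5=18
Waiting = turnaround − burst: P1=4, P2=0, P3=0, P4=20, P5=9
Total waiting = 4 + 0 + 0 + 20 + 9 = 33

33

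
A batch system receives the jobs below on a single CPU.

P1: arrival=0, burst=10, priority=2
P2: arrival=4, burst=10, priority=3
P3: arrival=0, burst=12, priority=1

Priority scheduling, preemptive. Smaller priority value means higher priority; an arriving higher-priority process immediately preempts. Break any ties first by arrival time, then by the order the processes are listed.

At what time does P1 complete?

22

Gantt: | P3 0-12 | P1 12-22 | P2 22-32 |
Completion: P1=22  P2=32  P3=12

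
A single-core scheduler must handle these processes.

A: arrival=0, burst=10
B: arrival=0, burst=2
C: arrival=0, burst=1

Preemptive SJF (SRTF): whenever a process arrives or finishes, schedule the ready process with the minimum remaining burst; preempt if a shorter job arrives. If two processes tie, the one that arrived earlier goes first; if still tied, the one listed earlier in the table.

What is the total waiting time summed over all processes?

4

Gantt: | C 0-1 | B 1-3 | A 3-13 |
Completion: A=13  B=3  C=1
Turnaround (C−A): A=13  B=3  C=1
Waiting = turnaround − burst: A=3, B=1, C=0
Total waiting = 3 + 1 + 0 = 4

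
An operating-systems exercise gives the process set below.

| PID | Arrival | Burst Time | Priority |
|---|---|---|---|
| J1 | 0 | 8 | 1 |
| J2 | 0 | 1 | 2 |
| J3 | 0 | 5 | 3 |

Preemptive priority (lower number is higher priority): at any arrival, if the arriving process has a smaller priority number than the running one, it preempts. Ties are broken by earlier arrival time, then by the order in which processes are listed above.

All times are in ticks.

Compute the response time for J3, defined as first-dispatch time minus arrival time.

Schedule: | J1 0-8 | J2 8-9 | J3 9-14 |
Completion: J1=8  J2=9  J3=14
Turnaround (C−A): J1=8  J2=9  J3=14
Response(J3) = first start − arrival = 9 − 0 = 9

9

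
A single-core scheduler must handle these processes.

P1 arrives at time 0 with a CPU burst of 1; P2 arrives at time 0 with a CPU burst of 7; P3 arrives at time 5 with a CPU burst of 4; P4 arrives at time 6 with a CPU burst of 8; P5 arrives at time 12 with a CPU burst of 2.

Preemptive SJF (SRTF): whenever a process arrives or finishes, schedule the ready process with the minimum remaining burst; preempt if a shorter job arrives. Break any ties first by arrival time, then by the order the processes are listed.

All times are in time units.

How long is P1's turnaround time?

1

Timeline: | P1 0-1 | P2 1-8 | P3 8-12 | P5 12-14 | P4 14-22 |
Completion: P1=1  P2=8  P3=12  P4=22  P5=14
Turnaround(P1) = completion − arrival = 1 − 0 = 1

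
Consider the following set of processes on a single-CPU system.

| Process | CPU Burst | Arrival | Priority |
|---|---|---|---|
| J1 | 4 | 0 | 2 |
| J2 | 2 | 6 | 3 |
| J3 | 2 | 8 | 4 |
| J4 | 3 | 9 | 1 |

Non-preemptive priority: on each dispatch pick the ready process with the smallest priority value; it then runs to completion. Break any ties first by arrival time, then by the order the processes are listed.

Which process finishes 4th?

J4

Schedule: | J1 0-4 | idle 4-6 | J2 6-8 | J3 8-10 | J4 10-13 |
Completion: J1=4  J2=8  J3=10  J4=13
Turnaround (C−A): J1=4  J2=2  J3=2  J4=4
Finish order: J1 → J2 → J3 → J4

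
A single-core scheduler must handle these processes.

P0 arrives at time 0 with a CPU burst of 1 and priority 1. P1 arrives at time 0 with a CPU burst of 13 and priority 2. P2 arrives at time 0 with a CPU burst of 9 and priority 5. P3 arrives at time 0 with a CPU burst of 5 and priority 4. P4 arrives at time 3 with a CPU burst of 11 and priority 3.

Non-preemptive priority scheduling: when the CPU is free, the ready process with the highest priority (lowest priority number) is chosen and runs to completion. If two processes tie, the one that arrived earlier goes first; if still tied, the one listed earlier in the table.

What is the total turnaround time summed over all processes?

Gantt: | P0 0-1 | P1 1-14 | P4 14-25 | P3 25-30 | P2 30-39 |
Completion: P0=1  P1=14  P2=39  P3=30  P4=25
Turnaround (C−A): P0=1  P1=14  P2=39  P3=30  P4=22
Turnaround = completion − arrival: P0=1, P1=14, P2=39, P3=30, P4=22
Total turnaround = 1 + 14 + 39 + 30 + 22 = 106

106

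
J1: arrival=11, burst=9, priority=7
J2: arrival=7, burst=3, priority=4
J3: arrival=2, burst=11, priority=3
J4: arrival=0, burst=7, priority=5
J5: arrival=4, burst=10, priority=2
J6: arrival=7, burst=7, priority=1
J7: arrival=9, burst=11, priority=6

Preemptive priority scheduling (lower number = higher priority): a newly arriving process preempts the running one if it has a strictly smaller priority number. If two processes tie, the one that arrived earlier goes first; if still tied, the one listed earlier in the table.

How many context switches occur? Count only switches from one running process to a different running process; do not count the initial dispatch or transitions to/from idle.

9

Schedule: | J4 0-2 | J3 2-4 | J5 4-7 | J6 7-14 | J5 14-21 | J3 21-30 | J2 30-33 | J4 33-38 | J7 38-49 | J1 49-58 |
Completion: J1=58  J2=33  J3=30  J4=38  J5=21  J6=14  J7=49
Turnaround (C−A): J1=47  J2=26  J3=28  J4=38  J5=17  J6=7  J7=40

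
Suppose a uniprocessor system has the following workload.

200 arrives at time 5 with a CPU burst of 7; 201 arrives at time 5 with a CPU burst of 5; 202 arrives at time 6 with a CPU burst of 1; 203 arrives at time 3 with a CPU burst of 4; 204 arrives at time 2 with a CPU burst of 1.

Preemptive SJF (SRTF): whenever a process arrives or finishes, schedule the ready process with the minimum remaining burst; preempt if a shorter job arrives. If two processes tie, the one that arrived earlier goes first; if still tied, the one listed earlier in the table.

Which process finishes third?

Timeline: | idle 0-2 | 204 2-3 | 203 3-7 | 202 7-8 | 201 8-13 | 200 13-20 |
Completion: 200=20  201=13  202=8  203=7  204=3
Turnaround (C−A): 200=15  201=8  202=2  203=4  204=1
Finish order: 204 → 203 → 202 → 201 → 200

202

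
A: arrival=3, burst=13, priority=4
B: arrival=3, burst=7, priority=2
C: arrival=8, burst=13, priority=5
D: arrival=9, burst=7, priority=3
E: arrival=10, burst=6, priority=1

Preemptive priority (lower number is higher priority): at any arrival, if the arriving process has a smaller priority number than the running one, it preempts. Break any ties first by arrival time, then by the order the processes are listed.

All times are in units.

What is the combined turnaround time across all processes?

101

Timeline: | idle 0-3 | B 3-10 | E 10-16 | D 16-23 | A 23-36 | C 36-49 |
Completion: A=36  B=10  C=49  D=23  E=16
Turnaround = completion − arrival: A=33, B=7, C=41, D=14, E=6
Total turnaround = 33 + 7 + 41 + 14 + 6 = 101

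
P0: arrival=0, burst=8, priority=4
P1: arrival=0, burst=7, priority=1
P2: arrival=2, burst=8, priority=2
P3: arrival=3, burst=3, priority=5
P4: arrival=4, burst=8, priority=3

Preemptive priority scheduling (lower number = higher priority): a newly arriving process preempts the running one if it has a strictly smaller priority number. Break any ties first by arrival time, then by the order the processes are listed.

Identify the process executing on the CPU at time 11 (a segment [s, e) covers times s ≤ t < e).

P2

Gantt: | P1 0-7 | P2 7-15 | P4 15-23 | P0 23-31 | P3 31-34 |
Completion: P0=31  P1=7  P2=15  P3=34  P4=23
Turnaround (C−A): P0=31  P1=7  P2=13  P3=31  P4=19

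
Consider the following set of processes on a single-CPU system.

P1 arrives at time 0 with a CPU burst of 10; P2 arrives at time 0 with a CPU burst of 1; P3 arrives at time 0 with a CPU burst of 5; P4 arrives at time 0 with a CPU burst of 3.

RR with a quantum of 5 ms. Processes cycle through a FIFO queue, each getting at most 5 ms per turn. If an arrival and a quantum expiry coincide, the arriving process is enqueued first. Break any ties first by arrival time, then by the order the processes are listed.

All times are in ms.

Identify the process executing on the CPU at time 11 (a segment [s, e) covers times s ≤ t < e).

Gantt: | P1 0-5 | P2 5-6 | P3 6-11 | P4 11-14 | P1 14-19 |
Completion: P1=19  P2=6  P3=11  P4=14

P4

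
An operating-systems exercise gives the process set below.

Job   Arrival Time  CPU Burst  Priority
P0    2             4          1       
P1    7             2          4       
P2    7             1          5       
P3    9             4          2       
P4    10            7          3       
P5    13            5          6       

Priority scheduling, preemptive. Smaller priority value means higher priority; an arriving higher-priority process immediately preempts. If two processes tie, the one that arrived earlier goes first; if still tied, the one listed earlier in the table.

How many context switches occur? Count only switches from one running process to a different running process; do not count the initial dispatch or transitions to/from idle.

4

Schedule: | idle 0-2 | P0 2-6 | idle 6-7 | P1 7-9 | P3 9-13 | P4 13-20 | P2 20-21 | P5 21-26 |
Completion: P0=6  P1=9  P2=21  P3=13  P4=20  P5=26
Turnaround (C−A): P0=4  P1=2  P2=14  P3=4  P4=10  P5=13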